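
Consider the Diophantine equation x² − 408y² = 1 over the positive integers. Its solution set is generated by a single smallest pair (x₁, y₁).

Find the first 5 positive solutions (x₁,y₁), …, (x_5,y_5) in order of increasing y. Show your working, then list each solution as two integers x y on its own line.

√408 → a₀=20, period (5,40); ℓ=2 even so k=1
step 0: (20, 1)  from 20·(1,0) + (0,1)
step 1: (101, 5)  from 5·(20,1) + (1,0)
(x₁, y₁) = (101, 5);  101² − 408·5² = 1 ✓
n=2: (101,5)∘(101,5) = (101·101+408·5·5, 101·5+5·101) = (20401,1010)
n=3: (20401,1010)∘(101,5) = (101·20401+408·5·1010, 101·1010+5·20401) = (4120901,204015)
n=4: (4120901,204015)∘(101,5) = (101·4120901+408·5·204015, 101·204015+5·4120901) = (832401601,41210020)
n=5: (832401601,41210020)∘(101,5) = (101·832401601+408·5·41210020, 101·41210020+5·832401601) = (168141002501,8324220025)

101 5
20401 1010
4120901 204015
832401601 41210020
168141002501 8324220025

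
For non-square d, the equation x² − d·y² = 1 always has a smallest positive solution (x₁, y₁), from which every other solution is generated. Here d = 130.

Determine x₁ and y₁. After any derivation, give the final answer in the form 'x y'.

6499 570

√130 = [11; 2,2,22, …], period ℓ=3 (odd) → k=5
a_0=11:  p_0=11·1+0=11,  q_0=11·0+1=1
a_1=2:  p_1=2·11+1=23,  q_1=2·1+0=2
…
a_3=22:  p_3=22·57+23=1277,  q_3=22·5+2=112
a_4=2:  p_4=2·1277+57=2611,  q_4=2·112+5=229
a_5=2:  p_5=2·2611+1277=6499,  q_5=2·229+112=570
(x₁, y₁) = (6499, 570);  6499² − 130·570² = 1 ✓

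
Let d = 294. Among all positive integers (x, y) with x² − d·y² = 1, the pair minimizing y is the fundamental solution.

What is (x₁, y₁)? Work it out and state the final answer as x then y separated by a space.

4801 280

[17; 6,1,4,1,6,34] for √294; ℓ=6 ⇒ convergent index 5
a_0=17:  p_0=17·1+0=17,  q_0=17·0+1=1
…
a_2=1:  p_2=1·103+17=120,  q_2=1·6+1=7
a_3=4:  p_3=4·120+103=583,  q_3=4·7+6=34
a_4=1:  p_4=1·583+120=703,  q_4=1·34+7=41
a_5=6:  p_5=6·703+583=4801,  q_5=6·41+34=280
→ (4801, 280).  Check: 4801²=23049601, 294·280²=23049600, difference 1.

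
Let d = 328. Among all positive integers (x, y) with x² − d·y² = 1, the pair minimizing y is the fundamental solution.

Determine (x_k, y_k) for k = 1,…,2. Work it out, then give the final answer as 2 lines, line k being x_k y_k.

√328 → a₀=18, period (9,36); ℓ=2 even so k=1
k=0  a_k=18  p_k/q_k = 18/1
k=1  a_k=9  p_k/q_k = 163/9
(x₁, y₁) = (163, 9);  163² − 328·9² = 1 ✓
(x_2, y_2) = (163·163 + 328·9·9, 163·9 + 9·163) = (53137, 2934)

163 9
53137 2934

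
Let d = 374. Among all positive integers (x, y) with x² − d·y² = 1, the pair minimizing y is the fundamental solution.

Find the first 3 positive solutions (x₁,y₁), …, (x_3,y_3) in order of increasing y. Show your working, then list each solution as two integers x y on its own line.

[19; 2,1,18,1,2,38] for √374; ℓ=6 ⇒ convergent index 5
step 0: (19, 1)  from 19·(1,0) + (0,1)
step 1: (39, 2)  from 2·(19,1) + (1,0)
step 2: (58, 3)  from 1·(39,2) + (19,1)
step 3: (1083, 56)  from 18·(58,3) + (39,2)
step 4: (1141, 59)  from 1·(1083,56) + (58,3)
step 5: (3365, 174)  from 2·(1141,59) + (1083,56)
→ (3365, 174).  Check: 3365²=11323225, 374·174²=11323224, difference 1.
(x_2, y_2) = (3365·3365 + 374·174·174, 3365·174 + 174·3365) = (22646449, 1171020)
(x_3, y_3) = (3365·22646449 + 374·174·1171020, 3365·1171020 + 174·22646449) = (152410598405, 7880964426)

3365 174
22646449 1171020
152410598405 7880964426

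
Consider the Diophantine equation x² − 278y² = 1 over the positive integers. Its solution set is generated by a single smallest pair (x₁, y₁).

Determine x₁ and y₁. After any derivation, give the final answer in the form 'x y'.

√278 = [16; 1,2,16,2,1,32, …], period ℓ=6 (even) → k=5
step 0: (16, 1)  from 16·(1,0) + (0,1)
step 1: (17, 1)  from 1·(16,1) + (1,0)
step 2: (50, 3)  from 2·(17,1) + (16,1)
step 3: (817, 49)  from 16·(50,3) + (17,1)
step 4: (1684, 101)  from 2·(817,49) + (50,3)
step 5: (2501, 150)  from 1·(1684,101) + (817,49)
→ (2501, 150).  Check: 2501²=6255001, 278·150²=6255000, difference 1.

2501 150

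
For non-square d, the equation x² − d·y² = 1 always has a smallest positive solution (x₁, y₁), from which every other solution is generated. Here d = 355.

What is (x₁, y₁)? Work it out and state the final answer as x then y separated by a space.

954809 50676

d=355: √d = [18; 1,5,3,3,1,6,1,3,3,5,1,36] (ℓ=12, even), read p_11/q_11
i=0: a=18 ⇒ p=18, q=1
…
i=2: a=5 ⇒ p=113, q=6
i=3: a=3 ⇒ p=358, q=19
…
i=5: a=1 ⇒ p=1545, q=82
i=6: a=6 ⇒ p=10457, q=555
i=7: a=1 ⇒ p=12002, q=637
i=8: a=3 ⇒ p=46463, q=2466
i=9: a=3 ⇒ p=151391, q=8035
i=10: a=5 ⇒ p=803418, q=42641
i=11: a=1 ⇒ p=954809, q=50676
→ (954809, 50676).  Check: 954809²=911660226481, 355·50676²=911660226480, difference 1.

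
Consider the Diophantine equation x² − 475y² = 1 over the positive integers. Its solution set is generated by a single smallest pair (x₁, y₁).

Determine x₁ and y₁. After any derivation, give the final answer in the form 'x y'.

57799 2652

√475 → a₀=21, period (1,3,1,6,2,6,1,3,1,42); ℓ=10 even so k=9
k=0  a_k=21  p_k/q_k = 21/1
k=1  a_k=1  p_k/q_k = 22/1
…
k=3  a_k=1  p_k/q_k = 109/5
k=4  a_k=6  p_k/q_k = 741/34
…
k=8  a_k=3  p_k/q_k = 45921/2107
k=9  a_k=1  p_k/q_k = 57799/2652
(x₁, y₁) = (57799, 2652);  57799² − 475·2652² = 1 ✓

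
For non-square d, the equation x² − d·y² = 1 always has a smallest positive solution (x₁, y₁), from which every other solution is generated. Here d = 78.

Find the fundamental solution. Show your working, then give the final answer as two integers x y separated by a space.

d=78: √d = [8; 1,4,1,16] (ℓ=4, even), read p_3/q_3
a_0=8:  p_0=8·1+0=8,  q_0=8·0+1=1
…
a_2=4:  p_2=4·9+8=44,  q_2=4·1+1=5
a_3=1:  p_3=1·44+9=53,  q_3=1·5+1=6
fundamental: x₁=53, y₁=6  (since 2809 − 78·36 = 1)

53 6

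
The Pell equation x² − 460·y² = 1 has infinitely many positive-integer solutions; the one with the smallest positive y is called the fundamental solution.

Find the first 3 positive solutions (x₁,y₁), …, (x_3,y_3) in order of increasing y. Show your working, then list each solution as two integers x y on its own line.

√460 = [21; 2,4,3,1,2,10,2,1,3,4,2,42, …], period ℓ=12 (even) → k=11
k=0  a_k=21  p_k/q_k = 21/1
k=1  a_k=2  p_k/q_k = 43/2
…
k=3  a_k=3  p_k/q_k = 622/29
k=4  a_k=1  p_k/q_k = 815/38
k=5  a_k=2  p_k/q_k = 2252/105
…
k=9  a_k=3  p_k/q_k = 265693/12388
k=10  a_k=4  p_k/q_k = 1135029/52921
k=11  a_k=2  p_k/q_k = 2535751/118230
(x₁, y₁) = (2535751, 118230);  2535751² − 460·118230² = 1 ✓
k=2:  x_2 = 2535751·2535751+460·118230·118230 = 12860066268001,  y_2 = 2535751·118230+118230·2535751 = 599603681460
k=3:  x_3 = 2535751·12860066268001+460·118230·599603681460 = 65219851798297071751,  y_3 = 2535751·599603681460+118230·12860066268001 = 3040891269731634690

2535751 118230
12860066268001 599603681460
65219851798297071751 3040891269731634690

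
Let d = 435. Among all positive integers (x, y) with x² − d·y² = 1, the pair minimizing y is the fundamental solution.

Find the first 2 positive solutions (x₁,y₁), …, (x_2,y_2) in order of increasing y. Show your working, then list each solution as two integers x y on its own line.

√435 → a₀=20, period (1,5,1,40); ℓ=4 even so k=3
a_0=20:  p_0=20·1+0=20,  q_0=20·0+1=1
…
a_2=5:  p_2=5·21+20=125,  q_2=5·1+1=6
a_3=1:  p_3=1·125+21=146,  q_3=1·6+1=7
→ (146, 7).  Check: 146²=21316, 435·7²=21315, difference 1.
(x_2, y_2) = (146·146 + 435·7·7, 146·7 + 7·146) = (42631, 2044)

146 7
42631 2044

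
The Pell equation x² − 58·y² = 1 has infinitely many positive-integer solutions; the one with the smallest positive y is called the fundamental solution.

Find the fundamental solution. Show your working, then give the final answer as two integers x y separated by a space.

[7; 1,1,1,1,1,1,14] for √58; ℓ=7 ⇒ convergent index 13
k=0  a_k=7  p_k/q_k = 7/1
…
k=3  a_k=1  p_k/q_k = 23/3
k=4  a_k=1  p_k/q_k = 38/5
…
k=7  a_k=14  p_k/q_k = 1447/190
…
k=10  a_k=1  p_k/q_k = 4539/596
…
k=12  a_k=1  p_k/q_k = 12071/1585
k=13  a_k=1  p_k/q_k = 19603/2574
→ (19603, 2574).  Check: 19603²=384277609, 58·2574²=384277608, difference 1.

19603 2574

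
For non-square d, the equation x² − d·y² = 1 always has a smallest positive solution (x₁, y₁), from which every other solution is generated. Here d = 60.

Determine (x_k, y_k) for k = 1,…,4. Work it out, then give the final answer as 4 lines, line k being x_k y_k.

31 4
1921 248
119071 15372
7380481 952816

√60 → a₀=7, period (1,2,1,14); ℓ=4 even so k=3
step 0: (7, 1)  from 7·(1,0) + (0,1)
step 1: (8, 1)  from 1·(7,1) + (1,0)
step 2: (23, 3)  from 2·(8,1) + (7,1)
step 3: (31, 4)  from 1·(23,3) + (8,1)
→ (31, 4).  Check: 31²=961, 60·4²=960, difference 1.
(31+4√60)^2 = 1921 + 248√60
(31+4√60)^3 = 119071 + 15372√60
(31+4√60)^4 = 7380481 + 952816√60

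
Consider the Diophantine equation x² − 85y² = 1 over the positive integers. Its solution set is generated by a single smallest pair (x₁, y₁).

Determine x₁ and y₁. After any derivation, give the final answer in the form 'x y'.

d=85: √d = [9; 4,1,1,4,18] (ℓ=5, odd), read p_9/q_9
a_0=9:  p_0=9·1+0=9,  q_0=9·0+1=1
a_1=4:  p_1=4·9+1=37,  q_1=4·1+0=4
a_2=1:  p_2=1·37+9=46,  q_2=1·4+1=5
…
a_4=4:  p_4=4·83+46=378,  q_4=4·9+5=41
a_5=18:  p_5=18·378+83=6887,  q_5=18·41+9=747
a_6=4:  p_6=4·6887+378=27926,  q_6=4·747+41=3029
a_7=1:  p_7=1·27926+6887=34813,  q_7=1·3029+747=3776
a_8=1:  p_8=1·34813+27926=62739,  q_8=1·3776+3029=6805
a_9=4:  p_9=4·62739+34813=285769,  q_9=4·6805+3776=30996
→ (285769, 30996).  Check: 285769²=81663921361, 85·30996²=81663921360, difference 1.

285769 30996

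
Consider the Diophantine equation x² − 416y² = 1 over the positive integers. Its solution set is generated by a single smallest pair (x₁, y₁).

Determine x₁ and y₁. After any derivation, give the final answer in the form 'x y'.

5201 255

√416 → a₀=20, period (2,1,1,9,1,1,2,40); ℓ=8 even so k=7
step 0: (20, 1)  from 20·(1,0) + (0,1)
step 1: (41, 2)  from 2·(20,1) + (1,0)
step 2: (61, 3)  from 1·(41,2) + (20,1)
step 3: (102, 5)  from 1·(61,3) + (41,2)
step 4: (979, 48)  from 9·(102,5) + (61,3)
step 5: (1081, 53)  from 1·(979,48) + (102,5)
step 6: (2060, 101)  from 1·(1081,53) + (979,48)
step 7: (5201, 255)  from 2·(2060,101) + (1081,53)
(x₁, y₁) = (5201, 255);  5201² − 416·255² = 1 ✓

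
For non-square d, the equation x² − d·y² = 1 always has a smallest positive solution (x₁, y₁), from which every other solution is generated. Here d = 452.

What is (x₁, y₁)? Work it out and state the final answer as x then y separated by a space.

√452 → a₀=21, period (3,1,5,3,10,3,5,1,3,42); ℓ=10 even so k=9
i=0: a=21 ⇒ p=21, q=1
…
i=5: a=10 ⇒ p=16009, q=753
…
i=7: a=5 ⇒ p=263904, q=12413
i=8: a=1 ⇒ p=313483, q=14745
i=9: a=3 ⇒ p=1204353, q=56648
(x₁, y₁) = (1204353, 56648);  1204353² − 452·56648² = 1 ✓

1204353 56648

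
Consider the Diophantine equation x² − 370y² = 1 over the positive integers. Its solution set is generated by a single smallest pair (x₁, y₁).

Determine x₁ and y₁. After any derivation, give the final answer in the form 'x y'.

[19; 4,4,38] for √370; ℓ=3 ⇒ convergent index 5
step 0: (19, 1)  from 19·(1,0) + (0,1)
…
step 4: (50339, 2617)  from 4·(12503,650) + (327,17)
step 5: (213859, 11118)  from 4·(50339,2617) + (12503,650)
(x₁, y₁) = (213859, 11118);  213859² − 370·11118² = 1 ✓

213859 11118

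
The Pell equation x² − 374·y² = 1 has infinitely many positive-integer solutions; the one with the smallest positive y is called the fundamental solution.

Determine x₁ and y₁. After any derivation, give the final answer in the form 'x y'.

3365 174

√374 = [19; 2,1,18,1,2,38, …], period ℓ=6 (even) → k=5
step 0: (19, 1)  from 19·(1,0) + (0,1)
step 1: (39, 2)  from 2·(19,1) + (1,0)
step 2: (58, 3)  from 1·(39,2) + (19,1)
step 3: (1083, 56)  from 18·(58,3) + (39,2)
step 4: (1141, 59)  from 1·(1083,56) + (58,3)
step 5: (3365, 174)  from 2·(1141,59) + (1083,56)
→ (3365, 174).  Check: 3365²=11323225, 374·174²=11323224, difference 1.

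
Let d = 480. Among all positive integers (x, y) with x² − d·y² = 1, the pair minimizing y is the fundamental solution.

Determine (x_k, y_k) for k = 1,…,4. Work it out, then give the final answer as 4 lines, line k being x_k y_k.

241 11
116161 5302
55989361 2555553
26986755841 1231771244

√480 → a₀=21, period (1,9,1,42); ℓ=4 even so k=3
i=0: a=21 ⇒ p=21, q=1
…
i=2: a=9 ⇒ p=219, q=10
i=3: a=1 ⇒ p=241, q=11
fundamental: x₁=241, y₁=11  (since 58081 − 480·121 = 1)
n=2: (241,11)∘(241,11) = (241·241+480·11·11, 241·11+11·241) = (116161,5302)
n=3: (116161,5302)∘(241,11) = (241·116161+480·11·5302, 241·5302+11·116161) = (55989361,2555553)
n=4: (55989361,2555553)∘(241,11) = (241·55989361+480·11·2555553, 241·2555553+11·55989361) = (26986755841,1231771244)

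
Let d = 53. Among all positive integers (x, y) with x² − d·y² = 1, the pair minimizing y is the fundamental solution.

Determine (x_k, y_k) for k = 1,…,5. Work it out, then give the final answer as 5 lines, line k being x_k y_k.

√53 → a₀=7, period (3,1,1,3,14); ℓ=5 odd so k=9
k=0  a_k=7  p_k/q_k = 7/1
…
k=2  a_k=1  p_k/q_k = 29/4
k=3  a_k=1  p_k/q_k = 51/7
k=4  a_k=3  p_k/q_k = 182/25
…
k=6  a_k=3  p_k/q_k = 7979/1096
k=7  a_k=1  p_k/q_k = 10578/1453
k=8  a_k=1  p_k/q_k = 18557/2549
k=9  a_k=3  p_k/q_k = 66249/9100
→ (66249, 9100).  Check: 66249²=4388930001, 53·9100²=4388930000, difference 1.
(x_2, y_2) = (66249·66249 + 53·9100·9100, 66249·9100 + 9100·66249) = (8777860001, 1205731800)
(x_3, y_3) = (66249·8777860001 + 53·9100·1205731800, 66249·1205731800 + 9100·8777860001) = (1163048894346249, 159757052027300)
(x_4, y_4) = (66249·1163048894346249 + 53·9100·159757052027300, 66249·159757052027300 + 9100·1163048894346249) = (154101652394311440001, 21167489878307463600)
(x_5, y_5) = (66249·154101652394311440001 + 53·9100·21167489878307463600, 66249·21167489878307463600 + 9100·154101652394311440001) = (20418160737778428282906249, 2804650073736225260045500)

66249 9100
8777860001 1205731800
1163048894346249 159757052027300
154101652394311440001 21167489878307463600
20418160737778428282906249 2804650073736225260045500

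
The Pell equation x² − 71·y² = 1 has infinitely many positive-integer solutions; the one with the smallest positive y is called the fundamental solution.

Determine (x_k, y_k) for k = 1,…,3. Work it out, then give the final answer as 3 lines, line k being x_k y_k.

3480 413
24220799 2874480
168576757560 20006380387

√71 = [8; 2,2,1,7,1,2,2,16, …], period ℓ=8 (even) → k=7
step 0: (8, 1)  from 8·(1,0) + (0,1)
…
step 2: (42, 5)  from 2·(17,2) + (8,1)
…
step 6: (1483, 176)  from 2·(514,61) + (455,54)
step 7: (3480, 413)  from 2·(1483,176) + (514,61)
fundamental: x₁=3480, y₁=413  (since 12110400 − 71·170569 = 1)
k=2:  x_2 = 3480·3480+71·413·413 = 24220799,  y_2 = 3480·413+413·3480 = 2874480
k=3:  x_3 = 3480·24220799+71·413·2874480 = 168576757560,  y_3 = 3480·2874480+413·24220799 = 20006380387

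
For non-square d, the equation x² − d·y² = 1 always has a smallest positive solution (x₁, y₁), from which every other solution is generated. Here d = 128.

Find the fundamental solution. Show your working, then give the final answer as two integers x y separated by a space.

577 51

d=128: √d = [11; 3,5,3,22] (ℓ=4, even), read p_3/q_3
step 0: (11, 1)  from 11·(1,0) + (0,1)
…
step 2: (181, 16)  from 5·(34,3) + (11,1)
step 3: (577, 51)  from 3·(181,16) + (34,3)
fundamental: x₁=577, y₁=51  (since 332929 − 128·2601 = 1)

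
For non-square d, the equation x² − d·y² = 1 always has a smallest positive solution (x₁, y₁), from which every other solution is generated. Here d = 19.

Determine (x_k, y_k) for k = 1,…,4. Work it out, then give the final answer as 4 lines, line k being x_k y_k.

d=19: √d = [4; 2,1,3,1,2,8] (ℓ=6, even), read p_5/q_5
step 0: (4, 1)  from 4·(1,0) + (0,1)
…
step 2: (13, 3)  from 1·(9,2) + (4,1)
…
step 4: (61, 14)  from 1·(48,11) + (13,3)
step 5: (170, 39)  from 2·(61,14) + (48,11)
(x₁, y₁) = (170, 39);  170² − 19·39² = 1 ✓
(170+39√19)^2 = 57799 + 13260√19
(170+39√19)^3 = 19651490 + 4508361√19
(170+39√19)^4 = 6681448801 + 1532829480√19

170 39
57799 13260
19651490 4508361
6681448801 1532829480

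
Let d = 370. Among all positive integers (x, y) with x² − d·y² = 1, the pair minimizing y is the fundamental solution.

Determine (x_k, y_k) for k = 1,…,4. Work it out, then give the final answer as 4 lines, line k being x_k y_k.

213859 11118
91471343761 4755368724
39123940210553539 2033956799880714
16734013458886067250241 869959934526623861928

√370 → a₀=19, period (4,4,38); ℓ=3 odd so k=5
step 0: (19, 1)  from 19·(1,0) + (0,1)
step 1: (77, 4)  from 4·(19,1) + (1,0)
step 2: (327, 17)  from 4·(77,4) + (19,1)
…
step 4: (50339, 2617)  from 4·(12503,650) + (327,17)
step 5: (213859, 11118)  from 4·(50339,2617) + (12503,650)
→ (213859, 11118).  Check: 213859²=45735671881, 370·11118²=45735671880, difference 1.
k=2:  x_2 = 213859·213859+370·11118·11118 = 91471343761,  y_2 = 213859·11118+11118·213859 = 4755368724
k=3:  x_3 = 213859·91471343761+370·11118·4755368724 = 39123940210553539,  y_3 = 213859·4755368724+11118·91471343761 = 2033956799880714
k=4:  x_4 = 213859·39123940210553539+370·11118·2033956799880714 = 16734013458886067250241,  y_4 = 213859·2033956799880714+11118·39123940210553539 = 869959934526623861928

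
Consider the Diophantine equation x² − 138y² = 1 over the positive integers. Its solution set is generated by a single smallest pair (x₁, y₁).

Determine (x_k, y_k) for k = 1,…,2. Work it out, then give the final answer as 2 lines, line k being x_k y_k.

d=138: √d = [11; 1,2,1,22] (ℓ=4, even), read p_3/q_3
i=0: a=11 ⇒ p=11, q=1
i=1: a=1 ⇒ p=12, q=1
i=2: a=2 ⇒ p=35, q=3
i=3: a=1 ⇒ p=47, q=4
fundamental: x₁=47, y₁=4  (since 2209 − 138·16 = 1)
(x_2, y_2) = (47·47 + 138·4·4, 47·4 + 4·47) = (4417, 376)

47 4
4417 376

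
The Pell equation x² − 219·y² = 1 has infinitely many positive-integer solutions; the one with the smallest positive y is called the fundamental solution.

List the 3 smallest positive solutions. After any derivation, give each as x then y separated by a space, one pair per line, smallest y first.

74 5
10951 740
1620674 109515

[14; 1,3,1,28] for √219; ℓ=4 ⇒ convergent index 3
step 0: (14, 1)  from 14·(1,0) + (0,1)
…
step 2: (59, 4)  from 3·(15,1) + (14,1)
step 3: (74, 5)  from 1·(59,4) + (15,1)
→ (74, 5).  Check: 74²=5476, 219·5²=5475, difference 1.
(x_2, y_2) = (74·74 + 219·5·5, 74·5 + 5·74) = (10951, 740)
(x_3, y_3) = (74·10951 + 219·5·740, 74·740 + 5·10951) = (1620674, 109515)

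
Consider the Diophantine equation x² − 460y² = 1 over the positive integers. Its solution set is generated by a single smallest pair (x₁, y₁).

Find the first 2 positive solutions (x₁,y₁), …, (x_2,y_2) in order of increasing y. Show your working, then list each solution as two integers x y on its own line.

2535751 118230
12860066268001 599603681460

√460 → a₀=21, period (2,4,3,1,2,10,2,1,3,4,2,42); ℓ=12 even so k=11
a_0=21:  p_0=21·1+0=21,  q_0=21·0+1=1
a_1=2:  p_1=2·21+1=43,  q_1=2·1+0=2
a_2=4:  p_2=4·43+21=193,  q_2=4·2+1=9
a_3=3:  p_3=3·193+43=622,  q_3=3·9+2=29
a_4=1:  p_4=1·622+193=815,  q_4=1·29+9=38
a_5=2:  p_5=2·815+622=2252,  q_5=2·38+29=105
a_6=10:  p_6=10·2252+815=23335,  q_6=10·105+38=1088
a_7=2:  p_7=2·23335+2252=48922,  q_7=2·1088+105=2281
a_8=1:  p_8=1·48922+23335=72257,  q_8=1·2281+1088=3369
a_9=3:  p_9=3·72257+48922=265693,  q_9=3·3369+2281=12388
a_10=4:  p_10=4·265693+72257=1135029,  q_10=4·12388+3369=52921
a_11=2:  p_11=2·1135029+265693=2535751,  q_11=2·52921+12388=118230
(x₁, y₁) = (2535751, 118230);  2535751² − 460·118230² = 1 ✓
n=2: (2535751,118230)∘(2535751,118230) = (2535751·2535751+460·118230·118230, 2535751·118230+118230·2535751) = (12860066268001,599603681460)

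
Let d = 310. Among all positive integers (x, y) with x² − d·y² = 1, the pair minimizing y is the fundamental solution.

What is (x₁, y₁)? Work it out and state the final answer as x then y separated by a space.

848719 48204

[17; 1,1,1,1,5,…,1,1,34] for √310; ℓ=16 ⇒ convergent index 15
a_0=17:  p_0=17·1+0=17,  q_0=17·0+1=1
…
a_2=1:  p_2=1·18+17=35,  q_2=1·1+1=2
…
a_5=5:  p_5=5·88+53=493,  q_5=5·5+3=28
a_6=3:  p_6=3·493+88=1567,  q_6=3·28+5=89
…
a_8=2:  p_8=2·2060+1567=5687,  q_8=2·117+89=323
…
a_12=1:  p_12=1·152387+28928=181315,  q_12=1·8655+1643=10298
a_13=1:  p_13=1·181315+152387=333702,  q_13=1·10298+8655=18953
a_14=1:  p_14=1·333702+181315=515017,  q_14=1·18953+10298=29251
a_15=1:  p_15=1·515017+333702=848719,  q_15=1·29251+18953=48204
(x₁, y₁) = (848719, 48204);  848719² − 310·48204² = 1 ✓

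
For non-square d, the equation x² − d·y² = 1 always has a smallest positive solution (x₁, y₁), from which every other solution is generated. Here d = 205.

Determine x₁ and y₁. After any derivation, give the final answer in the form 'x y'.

39689 2772

d=205: √d = [14; 3,6,1,4,1,6,3,28] (ℓ=8, even), read p_7/q_7
k=0  a_k=14  p_k/q_k = 14/1
k=1  a_k=3  p_k/q_k = 43/3
k=2  a_k=6  p_k/q_k = 272/19
k=3  a_k=1  p_k/q_k = 315/22
…
k=5  a_k=1  p_k/q_k = 1847/129
k=6  a_k=6  p_k/q_k = 12614/881
k=7  a_k=3  p_k/q_k = 39689/2772
fundamental: x₁=39689, y₁=2772  (since 1575216721 − 205·7683984 = 1)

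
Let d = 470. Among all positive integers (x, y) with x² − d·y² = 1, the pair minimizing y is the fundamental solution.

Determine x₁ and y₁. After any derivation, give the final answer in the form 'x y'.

1691 78

[21; 1,2,8,2,1,42] for √470; ℓ=6 ⇒ convergent index 5
i=0: a=21 ⇒ p=21, q=1
…
i=4: a=2 ⇒ p=1149, q=53
i=5: a=1 ⇒ p=1691, q=78
(x₁, y₁) = (1691, 78);  1691² − 470·78² = 1 ✓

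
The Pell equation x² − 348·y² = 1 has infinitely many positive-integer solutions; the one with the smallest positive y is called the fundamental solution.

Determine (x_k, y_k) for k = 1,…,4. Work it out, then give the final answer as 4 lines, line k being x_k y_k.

1567 84
4910977 263256
15391000351 825044220
48235390189057 2585688322224

√348 → a₀=18, period (1,1,1,8,1,1,1,36); ℓ=8 even so k=7
a_0=18:  p_0=18·1+0=18,  q_0=18·0+1=1
a_1=1:  p_1=1·18+1=19,  q_1=1·1+0=1
a_2=1:  p_2=1·19+18=37,  q_2=1·1+1=2
a_3=1:  p_3=1·37+19=56,  q_3=1·2+1=3
a_4=8:  p_4=8·56+37=485,  q_4=8·3+2=26
…
a_6=1:  p_6=1·541+485=1026,  q_6=1·29+26=55
a_7=1:  p_7=1·1026+541=1567,  q_7=1·55+29=84
→ (1567, 84).  Check: 1567²=2455489, 348·84²=2455488, difference 1.
(1567+84√348)^2 = 4910977 + 263256√348
(1567+84√348)^3 = 15391000351 + 825044220√348
(1567+84√348)^4 = 48235390189057 + 2585688322224√348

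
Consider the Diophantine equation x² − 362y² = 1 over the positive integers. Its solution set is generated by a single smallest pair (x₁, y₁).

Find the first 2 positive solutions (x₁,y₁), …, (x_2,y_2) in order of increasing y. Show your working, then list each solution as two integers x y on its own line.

723 38
1045457 54948

√362 → a₀=19, period (38); ℓ=1 odd so k=1
a_0=19:  p_0=19·1+0=19,  q_0=19·0+1=1
a_1=38:  p_1=38·19+1=723,  q_1=38·1+0=38
→ (723, 38).  Check: 723²=522729, 362·38²=522728, difference 1.
(x_2, y_2) = (723·723 + 362·38·38, 723·38 + 38·723) = (1045457, 54948)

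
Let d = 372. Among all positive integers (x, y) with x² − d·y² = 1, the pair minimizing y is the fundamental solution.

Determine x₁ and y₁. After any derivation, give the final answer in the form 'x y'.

√372 = [19; 3,2,12,2,3,38, …], period ℓ=6 (even) → k=5
a_0=19:  p_0=19·1+0=19,  q_0=19·0+1=1
…
a_4=2:  p_4=2·1678+135=3491,  q_4=2·87+7=181
a_5=3:  p_5=3·3491+1678=12151,  q_5=3·181+87=630
fundamental: x₁=12151, y₁=630  (since 147646801 − 372·396900 = 1)

12151 630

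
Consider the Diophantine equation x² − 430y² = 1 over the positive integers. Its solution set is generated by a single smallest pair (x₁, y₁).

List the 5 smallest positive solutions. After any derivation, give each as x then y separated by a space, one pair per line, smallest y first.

√430 = [20; 1,2,1,3,1,…,2,1,40, …], period ℓ=14 (even) → k=13
k=0  a_k=20  p_k/q_k = 20/1
…
k=3  a_k=1  p_k/q_k = 83/4
…
k=5  a_k=1  p_k/q_k = 394/19
k=6  a_k=6  p_k/q_k = 2675/129
k=7  a_k=8  p_k/q_k = 21794/1051
k=8  a_k=6  p_k/q_k = 133439/6435
k=9  a_k=1  p_k/q_k = 155233/7486
k=10  a_k=3  p_k/q_k = 599138/28893
k=11  a_k=1  p_k/q_k = 754371/36379
k=12  a_k=2  p_k/q_k = 2107880/101651
k=13  a_k=1  p_k/q_k = 2862251/138030
fundamental: x₁=2862251, y₁=138030  (since 8192480787001 − 430·19052280900 = 1)
(x_2, y_2) = (2862251·2862251 + 430·138030·138030, 2862251·138030 + 138030·2862251) = (16384961574001, 790153011060)
(x_3, y_3) = (2862251·16384961574001 + 430·138030·790153011060, 2862251·790153011060 + 138030·16384961574001) = (93795745300289010251, 4523232492118854090)
(x_4, y_4) = (2862251·93795745300289010251 + 430·138030·4523232492118854090, 2862251·4523232492118854090 + 138030·93795745300289010251) = (536933931562978654798296001, 25893253447598574322902120)
(x_5, y_5) = (2862251·536933931562978654798296001 + 430·138030·25893253447598574322902120, 2862251·25893253447598574322902120 + 138030·536933931562978654798296001) = (3073679365100040639604854765306251, 148225981147280410676109712890150)

2862251 138030
16384961574001 790153011060
93795745300289010251 4523232492118854090
536933931562978654798296001 25893253447598574322902120
3073679365100040639604854765306251 148225981147280410676109712890150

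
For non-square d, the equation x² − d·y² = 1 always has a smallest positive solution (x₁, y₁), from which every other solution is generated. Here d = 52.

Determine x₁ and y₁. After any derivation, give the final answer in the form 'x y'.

649 90

[7; 4,1,2,1,4,14] for √52; ℓ=6 ⇒ convergent index 5
step 0: (7, 1)  from 7·(1,0) + (0,1)
step 1: (29, 4)  from 4·(7,1) + (1,0)
step 2: (36, 5)  from 1·(29,4) + (7,1)
…
step 4: (137, 19)  from 1·(101,14) + (36,5)
step 5: (649, 90)  from 4·(137,19) + (101,14)
fundamental: x₁=649, y₁=90  (since 421201 − 52·8100 = 1)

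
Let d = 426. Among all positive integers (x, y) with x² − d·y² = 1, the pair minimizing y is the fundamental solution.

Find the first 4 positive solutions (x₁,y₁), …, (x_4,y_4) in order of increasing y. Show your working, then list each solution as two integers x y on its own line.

√426 = [20; 1,1,1,3,2,6,2,3,1,1,1,40, …], period ℓ=12 (even) → k=11
step 0: (20, 1)  from 20·(1,0) + (0,1)
step 1: (21, 1)  from 1·(20,1) + (1,0)
step 2: (41, 2)  from 1·(21,1) + (20,1)
step 3: (62, 3)  from 1·(41,2) + (21,1)
…
step 5: (516, 25)  from 2·(227,11) + (62,3)
…
step 8: (24809, 1202)  from 3·(7162,347) + (3323,161)
…
step 10: (56780, 2751)  from 1·(31971,1549) + (24809,1202)
step 11: (88751, 4300)  from 1·(56780,2751) + (31971,1549)
(x₁, y₁) = (88751, 4300);  88751² − 426·4300² = 1 ✓
(x_2, y_2) = (88751·88751 + 426·4300·4300, 88751·4300 + 4300·88751) = (15753480001, 763258600)
(x_3, y_3) = (88751·15753480001 + 426·4300·763258600, 88751·763258600 + 4300·15753480001) = (2796274207048751, 135479928012900)
(x_4, y_4) = (88751·2796274207048751 + 426·4300·135479928012900, 88751·135479928012900 + 4300·2796274207048751) = (496344264283813920001, 24047958181382517200)

88751 4300
15753480001 763258600
2796274207048751 135479928012900
496344264283813920001 24047958181382517200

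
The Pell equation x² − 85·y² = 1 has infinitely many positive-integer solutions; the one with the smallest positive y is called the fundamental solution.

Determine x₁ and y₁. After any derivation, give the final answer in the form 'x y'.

√85 → a₀=9, period (4,1,1,4,18); ℓ=5 odd so k=9
i=0: a=9 ⇒ p=9, q=1
…
i=2: a=1 ⇒ p=46, q=5
i=3: a=1 ⇒ p=83, q=9
i=4: a=4 ⇒ p=378, q=41
i=5: a=18 ⇒ p=6887, q=747
…
i=8: a=1 ⇒ p=62739, q=6805
i=9: a=4 ⇒ p=285769, q=30996
(x₁, y₁) = (285769, 30996);  285769² − 85·30996² = 1 ✓

285769 30996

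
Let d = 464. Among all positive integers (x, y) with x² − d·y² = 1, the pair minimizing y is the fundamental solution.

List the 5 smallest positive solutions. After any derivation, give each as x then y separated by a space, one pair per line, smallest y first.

√464 → a₀=21, period (1,1,5,1,1,1,5,1,1,42); ℓ=10 even so k=9
i=0: a=21 ⇒ p=21, q=1
i=1: a=1 ⇒ p=22, q=1
i=2: a=1 ⇒ p=43, q=2
…
i=4: a=1 ⇒ p=280, q=13
…
i=8: a=1 ⇒ p=5299, q=246
i=9: a=1 ⇒ p=9801, q=455
(x₁, y₁) = (9801, 455);  9801² − 464·455² = 1 ✓
(x_2, y_2) = (9801·9801 + 464·455·455, 9801·455 + 455·9801) = (192119201, 8918910)
(x_3, y_3) = (9801·192119201 + 464·455·8918910, 9801·8918910 + 455·192119201) = (3765920568201, 174828473365)
(x_4, y_4) = (9801·3765920568201 + 464·455·174828473365, 9801·174828473365 + 455·3765920568201) = (73819574785756801, 3426987725981820)
(x_5, y_5) = (9801·73819574785756801 + 464·455·3426987725981820, 9801·3426987725981820 + 455·73819574785756801) = (1447011301184484245001, 67175813229867162275)

9801 455
192119201 8918910
3765920568201 174828473365
73819574785756801 3426987725981820
1447011301184484245001 67175813229867162275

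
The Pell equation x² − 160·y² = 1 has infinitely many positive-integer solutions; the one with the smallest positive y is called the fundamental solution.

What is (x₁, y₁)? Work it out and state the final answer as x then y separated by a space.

721 57

d=160: √d = [12; 1,1,1,5,1,1,1,24] (ℓ=8, even), read p_7/q_7
k=0  a_k=12  p_k/q_k = 12/1
…
k=3  a_k=1  p_k/q_k = 38/3
…
k=6  a_k=1  p_k/q_k = 468/37
k=7  a_k=1  p_k/q_k = 721/57
(x₁, y₁) = (721, 57);  721² − 160·57² = 1 ✓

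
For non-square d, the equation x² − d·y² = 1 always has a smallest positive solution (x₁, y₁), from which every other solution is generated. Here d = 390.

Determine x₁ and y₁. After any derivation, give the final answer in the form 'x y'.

√390 = [19; 1,2,1,38, …], period ℓ=4 (even) → k=3
step 0: (19, 1)  from 19·(1,0) + (0,1)
…
step 2: (59, 3)  from 2·(20,1) + (19,1)
step 3: (79, 4)  from 1·(59,3) + (20,1)
→ (79, 4).  Check: 79²=6241, 390·4²=6240, difference 1.

79 4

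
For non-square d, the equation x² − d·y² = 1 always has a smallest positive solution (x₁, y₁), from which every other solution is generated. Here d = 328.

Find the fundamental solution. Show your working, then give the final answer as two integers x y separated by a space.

163 9

√328 = [18; 9,36, …], period ℓ=2 (even) → k=1
i=0: a=18 ⇒ p=18, q=1
i=1: a=9 ⇒ p=163, q=9
fundamental: x₁=163, y₁=9  (since 26569 − 328·81 = 1)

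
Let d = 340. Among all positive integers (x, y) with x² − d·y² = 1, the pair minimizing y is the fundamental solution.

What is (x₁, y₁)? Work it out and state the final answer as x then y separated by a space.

285769 15498

d=340: √d = [18; 2,3,1,1,1,…,3,2,36] (ℓ=14, even), read p_13/q_13
k=0  a_k=18  p_k/q_k = 18/1
…
k=2  a_k=3  p_k/q_k = 129/7
…
k=4  a_k=1  p_k/q_k = 295/16
…
k=6  a_k=1  p_k/q_k = 756/41
k=7  a_k=8  p_k/q_k = 6509/353
…
k=9  a_k=1  p_k/q_k = 13774/747
k=10  a_k=1  p_k/q_k = 21039/1141
k=11  a_k=1  p_k/q_k = 34813/1888
k=12  a_k=3  p_k/q_k = 125478/6805
k=13  a_k=2  p_k/q_k = 285769/15498
fundamental: x₁=285769, y₁=15498  (since 81663921361 − 340·240188004 = 1)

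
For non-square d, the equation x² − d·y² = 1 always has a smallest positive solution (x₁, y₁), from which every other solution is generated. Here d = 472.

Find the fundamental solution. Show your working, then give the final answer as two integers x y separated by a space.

306917 14127

√472 → a₀=21, period (1,2,1,1,1,…,2,1,42); ℓ=14 even so k=13
k=0  a_k=21  p_k/q_k = 21/1
k=1  a_k=1  p_k/q_k = 22/1
k=2  a_k=2  p_k/q_k = 65/3
…
k=4  a_k=1  p_k/q_k = 152/7
k=5  a_k=1  p_k/q_k = 239/11
…
k=7  a_k=5  p_k/q_k = 5779/266
k=8  a_k=4  p_k/q_k = 24224/1115
k=9  a_k=1  p_k/q_k = 30003/1381
k=10  a_k=1  p_k/q_k = 54227/2496
k=11  a_k=1  p_k/q_k = 84230/3877
k=12  a_k=2  p_k/q_k = 222687/10250
k=13  a_k=1  p_k/q_k = 306917/14127
fundamental: x₁=306917, y₁=14127  (since 94198044889 − 472·199572129 = 1)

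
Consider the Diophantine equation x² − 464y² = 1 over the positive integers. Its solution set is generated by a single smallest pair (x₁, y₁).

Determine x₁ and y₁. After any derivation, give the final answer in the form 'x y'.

9801 455

√464 → a₀=21, period (1,1,5,1,1,1,5,1,1,42); ℓ=10 even so k=9
k=0  a_k=21  p_k/q_k = 21/1
…
k=2  a_k=1  p_k/q_k = 43/2
…
k=4  a_k=1  p_k/q_k = 280/13
k=5  a_k=1  p_k/q_k = 517/24
k=6  a_k=1  p_k/q_k = 797/37
k=7  a_k=5  p_k/q_k = 4502/209
k=8  a_k=1  p_k/q_k = 5299/246
k=9  a_k=1  p_k/q_k = 9801/455
fundamental: x₁=9801, y₁=455  (since 96059601 − 464·207025 = 1)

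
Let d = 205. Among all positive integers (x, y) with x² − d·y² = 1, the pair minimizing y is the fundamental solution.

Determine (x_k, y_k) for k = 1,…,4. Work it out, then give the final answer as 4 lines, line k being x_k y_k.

39689 2772
3150433441 220035816
250075105640009 17466002999676
19850461732342200961 1386416385888245712

√205 = [14; 3,6,1,4,1,6,3,28, …], period ℓ=8 (even) → k=7
i=0: a=14 ⇒ p=14, q=1
i=1: a=3 ⇒ p=43, q=3
i=2: a=6 ⇒ p=272, q=19
…
i=4: a=4 ⇒ p=1532, q=107
…
i=6: a=6 ⇒ p=12614, q=881
i=7: a=3 ⇒ p=39689, q=2772
→ (39689, 2772).  Check: 39689²=1575216721, 205·2772²=1575216720, difference 1.
(39689+2772√205)^2 = 3150433441 + 220035816√205
(39689+2772√205)^3 = 250075105640009 + 17466002999676√205
(39689+2772√205)^4 = 19850461732342200961 + 1386416385888245712√205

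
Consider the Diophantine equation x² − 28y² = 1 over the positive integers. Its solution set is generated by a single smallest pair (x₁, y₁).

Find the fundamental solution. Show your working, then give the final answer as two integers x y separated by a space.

[5; 3,2,3,10] for √28; ℓ=4 ⇒ convergent index 3
step 0: (5, 1)  from 5·(1,0) + (0,1)
…
step 2: (37, 7)  from 2·(16,3) + (5,1)
step 3: (127, 24)  from 3·(37,7) + (16,3)
→ (127, 24).  Check: 127²=16129, 28·24²=16128, difference 1.

127 24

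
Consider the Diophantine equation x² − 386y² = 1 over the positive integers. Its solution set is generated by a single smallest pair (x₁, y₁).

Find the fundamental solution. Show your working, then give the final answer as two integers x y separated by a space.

111555 5678

√386 → a₀=19, period (1,1,1,4,1,18,1,4,1,1,1,38); ℓ=12 even so k=11
step 0: (19, 1)  from 19·(1,0) + (0,1)
…
step 5: (334, 17)  from 1·(275,14) + (59,3)
step 6: (6287, 320)  from 18·(334,17) + (275,14)
…
step 8: (32771, 1668)  from 4·(6621,337) + (6287,320)
step 9: (39392, 2005)  from 1·(32771,1668) + (6621,337)
step 10: (72163, 3673)  from 1·(39392,2005) + (32771,1668)
step 11: (111555, 5678)  from 1·(72163,3673) + (39392,2005)
fundamental: x₁=111555, y₁=5678  (since 12444518025 − 386·32239684 = 1)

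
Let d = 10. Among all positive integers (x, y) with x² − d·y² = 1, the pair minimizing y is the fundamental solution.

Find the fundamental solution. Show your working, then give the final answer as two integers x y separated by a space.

d=10: √d = [3; 6] (ℓ=1, odd), read p_1/q_1
a_0=3:  p_0=3·1+0=3,  q_0=3·0+1=1
a_1=6:  p_1=6·3+1=19,  q_1=6·1+0=6
fundamental: x₁=19, y₁=6  (since 361 − 10·36 = 1)

19 6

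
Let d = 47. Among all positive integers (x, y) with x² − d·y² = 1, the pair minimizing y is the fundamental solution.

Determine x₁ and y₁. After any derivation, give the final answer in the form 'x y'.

√47 = [6; 1,5,1,12, …], period ℓ=4 (even) → k=3
step 0: (6, 1)  from 6·(1,0) + (0,1)
step 1: (7, 1)  from 1·(6,1) + (1,0)
step 2: (41, 6)  from 5·(7,1) + (6,1)
step 3: (48, 7)  from 1·(41,6) + (7,1)
→ (48, 7).  Check: 48²=2304, 47·7²=2303, difference 1.

48 7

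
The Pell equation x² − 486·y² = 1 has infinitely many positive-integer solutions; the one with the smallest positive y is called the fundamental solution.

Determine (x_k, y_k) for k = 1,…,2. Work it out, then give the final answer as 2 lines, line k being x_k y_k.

485 22
470449 21340

[22; 22,44] for √486; ℓ=2 ⇒ convergent index 1
a_0=22:  p_0=22·1+0=22,  q_0=22·0+1=1
a_1=22:  p_1=22·22+1=485,  q_1=22·1+0=22
(x₁, y₁) = (485, 22);  485² − 486·22² = 1 ✓
k=2:  x_2 = 485·485+486·22·22 = 470449,  y_2 = 485·22+22·485 = 21340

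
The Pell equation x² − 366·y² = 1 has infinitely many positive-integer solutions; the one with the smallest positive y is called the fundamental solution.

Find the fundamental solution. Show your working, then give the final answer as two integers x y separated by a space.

[19; 7,1,1,1,2,12,2,1,1,1,7,38] for √366; ℓ=12 ⇒ convergent index 11
k=0  a_k=19  p_k/q_k = 19/1
…
k=2  a_k=1  p_k/q_k = 153/8
…
k=4  a_k=1  p_k/q_k = 440/23
…
k=6  a_k=12  p_k/q_k = 14444/755
…
k=8  a_k=1  p_k/q_k = 44499/2326
…
k=10  a_k=1  p_k/q_k = 119053/6223
k=11  a_k=7  p_k/q_k = 907925/47458
→ (907925, 47458).  Check: 907925²=824327805625, 366·47458²=824327805624, difference 1.

907925 47458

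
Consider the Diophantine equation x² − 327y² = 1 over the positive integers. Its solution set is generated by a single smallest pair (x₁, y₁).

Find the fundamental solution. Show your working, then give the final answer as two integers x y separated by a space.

217 12

d=327: √d = [18; 12,36] (ℓ=2, even), read p_1/q_1
step 0: (18, 1)  from 18·(1,0) + (0,1)
step 1: (217, 12)  from 12·(18,1) + (1,0)
→ (217, 12).  Check: 217²=47089, 327·12²=47088, difference 1.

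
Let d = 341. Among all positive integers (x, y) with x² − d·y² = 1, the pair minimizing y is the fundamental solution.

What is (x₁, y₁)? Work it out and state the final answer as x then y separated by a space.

10626551 575460

√341 → a₀=18, period (2,6,1,8,2,…,6,2,36); ℓ=14 even so k=13
k=0  a_k=18  p_k/q_k = 18/1
…
k=3  a_k=1  p_k/q_k = 277/15
k=4  a_k=8  p_k/q_k = 2456/133
…
k=7  a_k=2  p_k/q_k = 20479/1109
k=8  a_k=1  p_k/q_k = 28124/1523
k=9  a_k=2  p_k/q_k = 76727/4155
…
k=11  a_k=1  p_k/q_k = 718667/38918
k=12  a_k=6  p_k/q_k = 4953942/268271
k=13  a_k=2  p_k/q_k = 10626551/575460
fundamental: x₁=10626551, y₁=575460  (since 112923586155601 − 341·331154211600 = 1)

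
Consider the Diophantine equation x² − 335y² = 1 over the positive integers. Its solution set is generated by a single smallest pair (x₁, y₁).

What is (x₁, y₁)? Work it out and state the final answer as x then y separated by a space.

√335 → a₀=18, period (3,3,3,36); ℓ=4 even so k=3
i=0: a=18 ⇒ p=18, q=1
i=1: a=3 ⇒ p=55, q=3
i=2: a=3 ⇒ p=183, q=10
i=3: a=3 ⇒ p=604, q=33
fundamental: x₁=604, y₁=33  (since 364816 − 335·1089 = 1)

604 33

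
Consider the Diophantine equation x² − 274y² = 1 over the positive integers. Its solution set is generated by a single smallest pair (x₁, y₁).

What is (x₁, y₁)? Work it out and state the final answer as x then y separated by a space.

d=274: √d = [16; 1,1,4,4,1,1,32] (ℓ=7, odd), read p_13/q_13
a_0=16:  p_0=16·1+0=16,  q_0=16·0+1=1
a_1=1:  p_1=1·16+1=17,  q_1=1·1+0=1
…
a_3=4:  p_3=4·33+17=149,  q_3=4·2+1=9
a_4=4:  p_4=4·149+33=629,  q_4=4·9+2=38
a_5=1:  p_5=1·629+149=778,  q_5=1·38+9=47
a_6=1:  p_6=1·778+629=1407,  q_6=1·47+38=85
…
a_10=4:  p_10=4·93011+47209=419253,  q_10=4·5619+2852=25328
…
a_12=1:  p_12=1·1770023+419253=2189276,  q_12=1·106931+25328=132259
a_13=1:  p_13=1·2189276+1770023=3959299,  q_13=1·132259+106931=239190
(x₁, y₁) = (3959299, 239190);  3959299² − 274·239190² = 1 ✓

3959299 239190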